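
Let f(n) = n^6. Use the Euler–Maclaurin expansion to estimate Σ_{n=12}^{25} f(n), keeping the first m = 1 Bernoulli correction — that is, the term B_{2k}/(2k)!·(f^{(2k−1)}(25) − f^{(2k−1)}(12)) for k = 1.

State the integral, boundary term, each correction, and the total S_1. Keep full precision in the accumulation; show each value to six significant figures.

∫_12^25 x^6 dx evaluates to 8.66812e+08.
½[f(12) + f(25)] = ½[2.98598e+06 + 2.44141e+08] = 1.23563e+08.
Integral + boundary = 9.90375e+08.
k=1: B_{2}/(2)! × [f^{(1)}(25) − f^{(1)}(12)] = 1/12 × (5.85938e+07 − 1.49299e+06) = 4.75840e+06.

S_1 ≈ 9.95134e+08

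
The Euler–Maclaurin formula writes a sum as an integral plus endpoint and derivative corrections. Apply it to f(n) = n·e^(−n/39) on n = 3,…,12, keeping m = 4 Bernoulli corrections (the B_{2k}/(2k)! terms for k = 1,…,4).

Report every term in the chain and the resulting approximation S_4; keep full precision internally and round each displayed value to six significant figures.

∫_3^12 x·e^(−x/39) dx evaluates to 54.5278.
Boundary: ½(f(3) + f(12)) = ½(2.77788 + 8.82170) = 5.79979.
Integral + boundary = 60.3276.
k=1: B_{2}/(2)! × [f^{(1)}(12) − f^{(1)}(3)] = 1/12 × (0.508944 − 0.854733) = -0.0288158.
Partial sum through k=1: 60.2988.
k=2: B_{4}/(4)! × [f^{(3)}(12) − f^{(3)}(3)] = −1/720 × (0.00130127 − 0.00177952) = 6.64245e-07.
Partial sum through k=2: 60.2988.
k=3: B_{6}/(6)! × [f^{(5)}(12) − f^{(5)}(3)] = 1/30240 × (1.49107e-06 − 1.97047e-06) = -1.58532e-11.
Partial sum through k=3: 60.2988.
k=4: B_{8}/(8)! × [f^{(7)}(12) − f^{(7)}(3)] = −1/1209600 × (1.39817e-09 − 1.82181e-09) = 3.50238e-16.

S_4 ≈ 60.2988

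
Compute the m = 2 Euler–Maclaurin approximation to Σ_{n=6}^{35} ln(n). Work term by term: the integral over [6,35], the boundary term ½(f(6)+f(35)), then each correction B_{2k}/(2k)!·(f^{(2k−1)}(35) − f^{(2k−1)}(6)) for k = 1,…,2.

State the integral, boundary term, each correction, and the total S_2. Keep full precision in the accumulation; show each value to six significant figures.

S_2 ≈ 87.3487

∫_6^35 ln(x) dx evaluates to 84.6866.
Boundary: ½(f(6) + f(35)) = ½(1.79176 + 3.55535) = 2.67355.
Integral + boundary = 87.3602.
Order-1 term: 1/12 · (0.0285714 − 0.166667) = -0.0115079.
Running total after k=1: 87.3487.
Order-2 term: −1/720 · (4.66472e-05 − 0.00925926) = 1.27953e-05.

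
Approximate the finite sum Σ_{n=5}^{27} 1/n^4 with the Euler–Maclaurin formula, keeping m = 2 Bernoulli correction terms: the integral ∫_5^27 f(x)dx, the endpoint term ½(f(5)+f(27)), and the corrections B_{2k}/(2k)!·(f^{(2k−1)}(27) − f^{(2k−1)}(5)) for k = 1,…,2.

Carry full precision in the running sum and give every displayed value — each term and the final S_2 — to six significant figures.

S_2 ≈ 0.00355518

∫_5^27 1/x^4 dx evaluates to 0.00264973.
Boundary: ½(f(5) + f(27)) = ½(0.00160000 + 1.88168e-06) = 0.000800941.
So far: 0.00345067.
Order-1 term: 1/12 · (-2.78767e-07 − (-0.00128000)) = 0.000106643.
Running total after k=1: 0.00355732.
Order-2 term: −1/720 · (-1.14719e-08 − (-0.00153600)) = -2.13332e-06.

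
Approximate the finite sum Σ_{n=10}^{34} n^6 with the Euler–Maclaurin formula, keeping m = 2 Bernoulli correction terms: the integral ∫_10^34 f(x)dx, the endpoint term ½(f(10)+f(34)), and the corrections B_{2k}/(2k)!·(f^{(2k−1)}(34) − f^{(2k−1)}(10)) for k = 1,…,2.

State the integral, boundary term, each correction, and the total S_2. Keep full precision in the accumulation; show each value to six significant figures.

S_2 ≈ 8.29747e+09

∫_10^34 x^6 dx evaluates to 7.50191e+09.
½[f(10) + f(34)] = ½[1.00000e+06 + 1.54480e+09] = 7.72902e+08.
So far: 8.27481e+09.
k=1: B_{2}/(2)! × [f^{(1)}(34) − f^{(1)}(10)] = 1/12 × (2.72613e+08 − 600000) = 2.26677e+07.
Partial sum through k=1: 8.29748e+09.
k=2: B_{4}/(4)! × [f^{(3)}(34) − f^{(3)}(10)] = −1/720 × (4.71648e+06 − 120000) = -6384.00.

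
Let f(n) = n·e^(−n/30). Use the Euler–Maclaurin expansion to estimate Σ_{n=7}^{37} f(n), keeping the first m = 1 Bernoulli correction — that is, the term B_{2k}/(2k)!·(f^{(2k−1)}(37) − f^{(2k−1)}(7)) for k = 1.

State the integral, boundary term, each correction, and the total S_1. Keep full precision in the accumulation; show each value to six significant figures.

S_1 ≈ 301.549

∫_7^37 x·e^(−x/30) dx evaluates to 293.444.
½[f(7) + f(37)] = ½[5.54323 + 10.7788] = 8.16103.
So far: 301.605.
Correction k=1: B_{2}/2! · (f^{(1)}(37) − f^{(1)}(7)) = 1/12 · (-0.0679746 − 0.607115) = -0.0562575.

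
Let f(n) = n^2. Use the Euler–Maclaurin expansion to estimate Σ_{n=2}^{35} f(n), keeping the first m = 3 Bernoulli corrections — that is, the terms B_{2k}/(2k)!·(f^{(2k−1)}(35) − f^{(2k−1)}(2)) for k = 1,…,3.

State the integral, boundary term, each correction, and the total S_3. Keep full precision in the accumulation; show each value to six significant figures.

∫_2^35 x^2 dx evaluates to 14289.0.
Boundary: ½(f(2) + f(35)) = ½(4.00000 + 1225.00) = 614.500.
Integral + boundary = 14903.5.
Correction k=1: B_{2}/2! · (f^{(1)}(35) − f^{(1)}(2)) = 1/12 · (70.0000 − 4.00000) = 5.50000.
After k=1: 14909.0.
Correction k=2: B_{4}/4! · (f^{(3)}(35) − f^{(3)}(2)) = −1/720 · (0.00000 − 0.00000) = 0.00000.
After k=2: 14909.0.
Correction k=3: B_{6}/6! · (f^{(5)}(35) − f^{(5)}(2)) = 1/30240 · (0.00000 − 0.00000) = 0.00000.

S_3 ≈ 14909.0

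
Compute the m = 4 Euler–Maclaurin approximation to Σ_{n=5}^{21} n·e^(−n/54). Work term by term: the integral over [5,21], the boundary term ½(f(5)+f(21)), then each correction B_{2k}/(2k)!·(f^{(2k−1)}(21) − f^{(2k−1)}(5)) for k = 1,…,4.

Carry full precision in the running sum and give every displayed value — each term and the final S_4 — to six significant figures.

S_4 ≈ 168.478

∫_5^21 x·e^(−x/54) dx evaluates to 159.117.
Boundary: ½(f(5) + f(21)) = ½(4.55782 + 14.2340) = 9.39591.
Integral + boundary = 168.513.
Correction k=1: B_{2}/2! · (f^{(1)}(21) − f^{(1)}(5)) = 1/12 · (0.414217 − 0.827161) = -0.0344120.
Partial sum through k=1: 168.478.
Correction k=2: B_{4}/4! · (f^{(3)}(21) − f^{(3)}(5)) = −1/720 · (0.000606940 − 0.000908879) = 4.19360e-07.
Partial sum through k=2: 168.478.
Correction k=3: B_{6}/6! · (f^{(5)}(21) − f^{(5)}(5)) = 1/30240 · (3.67568e-07 − 5.26096e-07) = -5.24230e-12.
Partial sum through k=3: 168.478.
Correction k=4: B_{8}/8! · (f^{(7)}(21) − f^{(7)}(5)) = −1/1209600 · (1.80726e-10 − 2.53945e-10) = 6.05321e-17.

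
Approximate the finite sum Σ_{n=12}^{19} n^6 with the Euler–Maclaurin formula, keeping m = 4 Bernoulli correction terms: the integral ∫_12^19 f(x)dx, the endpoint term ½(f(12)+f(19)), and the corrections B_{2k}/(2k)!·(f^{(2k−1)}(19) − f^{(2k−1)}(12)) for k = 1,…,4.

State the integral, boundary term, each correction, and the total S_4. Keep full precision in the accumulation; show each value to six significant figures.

S_4 ≈ 1.48706e+08

Integral: ∫_12^19 x^6 dx = 1.22577e+08.
Endpoint term: (f(12) + f(19))/2 = (2.98598e+06 + 4.70459e+07)/2 = 2.50159e+07.
So far: 1.47593e+08.
k=1: B_{2}/(2)! × [f^{(1)}(19) − f^{(1)}(12)] = 1/12 × (1.48566e+07 − 1.49299e+06) = 1.11363e+06.
After k=1: 1.48707e+08.
k=2: B_{4}/(4)! × [f^{(3)}(19) − f^{(3)}(12)] = −1/720 × (823080 − 207360) = -855.167.
After k=2: 1.48706e+08.
k=3: B_{6}/(6)! × [f^{(5)}(19) − f^{(5)}(12)] = 1/30240 × (13680.0 − 8640.00) = 0.166667.
After k=3: 1.48706e+08.
k=4: B_{8}/(8)! × [f^{(7)}(19) − f^{(7)}(12)] = −1/1209600 × (0.00000 − 0.00000) = 0.00000.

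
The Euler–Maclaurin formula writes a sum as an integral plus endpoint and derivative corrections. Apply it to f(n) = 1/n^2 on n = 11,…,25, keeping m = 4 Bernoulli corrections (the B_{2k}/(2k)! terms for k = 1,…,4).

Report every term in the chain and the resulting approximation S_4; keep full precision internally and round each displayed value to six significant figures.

S_4 ≈ 0.0559557

The integral term ∫_11^25 1/x^2 dx = 0.0509091.
Boundary: ½(f(11) + f(25)) = ½(0.00826446 + 0.00160000) = 0.00493223.
So far: 0.0558413.
Correction k=1: B_{2}/2! · (f^{(1)}(25) − f^{(1)}(11)) = 1/12 · (-0.000128000 − (-0.00150263)) = 0.000114552.
Partial sum through k=1: 0.0559559.
Correction k=2: B_{4}/4! · (f^{(3)}(25) − f^{(3)}(11)) = −1/720 · (-2.45760e-06 − (-0.000149021)) = -2.03560e-07.
Partial sum through k=2: 0.0559557.
Correction k=3: B_{6}/6! · (f^{(5)}(25) − f^{(5)}(11)) = 1/30240 · (-1.17965e-07 − (-3.69474e-05)) = 1.21790e-09.
Partial sum through k=3: 0.0559557.
Correction k=4: B_{8}/8! · (f^{(7)}(25) − f^{(7)}(11)) = −1/1209600 · (-1.05696e-08 − (-1.70996e-05)) = -1.41278e-11.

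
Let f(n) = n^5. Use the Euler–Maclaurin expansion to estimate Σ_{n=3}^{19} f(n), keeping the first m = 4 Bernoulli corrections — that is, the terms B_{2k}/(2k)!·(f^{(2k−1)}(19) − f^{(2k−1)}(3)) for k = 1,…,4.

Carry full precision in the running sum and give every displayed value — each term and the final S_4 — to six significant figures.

S_4 ≈ 9.13327e+06

The integral term ∫_3^19 x^5 dx = 7.84086e+06.
Endpoint term: (f(3) + f(19))/2 = (243.000 + 2.47610e+06)/2 = 1.23817e+06.
Integral + boundary = 9.07903e+06.
k=1: B_{2}/(2)! × [f^{(1)}(19) − f^{(1)}(3)] = 1/12 × (651605 − 405.000) = 54266.7.
After k=1: 9.13330e+06.
k=2: B_{4}/(4)! × [f^{(3)}(19) − f^{(3)}(3)] = −1/720 × (21660.0 − 540.000) = -29.3333.
After k=2: 9.13327e+06.
k=3: B_{6}/(6)! × [f^{(5)}(19) − f^{(5)}(3)] = 1/30240 × (120.000 − 120.000) = 0.00000.
After k=3: 9.13327e+06.
k=4: B_{8}/(8)! × [f^{(7)}(19) − f^{(7)}(3)] = −1/1209600 × (0.00000 − 0.00000) = 0.00000.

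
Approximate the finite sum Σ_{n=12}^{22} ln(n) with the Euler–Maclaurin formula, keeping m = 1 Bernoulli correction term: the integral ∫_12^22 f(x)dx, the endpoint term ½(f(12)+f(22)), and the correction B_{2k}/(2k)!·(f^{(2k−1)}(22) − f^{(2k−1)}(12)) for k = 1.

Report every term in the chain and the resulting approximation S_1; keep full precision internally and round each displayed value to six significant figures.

S_1 ≈ 30.9689

The integral term ∫_12^22 ln(x) dx = 28.1841.
Endpoint term: (f(12) + f(22))/2 = (2.48491 + 3.09104)/2 = 2.78797.
So far: 30.9720.
Order-1 term: 1/12 · (0.0454545 − 0.0833333) = -0.00315657.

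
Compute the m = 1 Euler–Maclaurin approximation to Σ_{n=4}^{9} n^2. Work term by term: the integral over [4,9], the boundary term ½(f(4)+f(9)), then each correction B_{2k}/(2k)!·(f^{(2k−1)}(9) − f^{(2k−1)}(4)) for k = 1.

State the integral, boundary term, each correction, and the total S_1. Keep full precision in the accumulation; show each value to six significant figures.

S_1 ≈ 271.000

Integral: ∫_4^9 x^2 dx = 221.667.
Boundary: ½(f(4) + f(9)) = ½(16.0000 + 81.0000) = 48.5000.
Integral + boundary = 270.167.
k=1: B_{2}/(2)! × [f^{(1)}(9) − f^{(1)}(4)] = 1/12 × (18.0000 − 8.00000) = 0.833333.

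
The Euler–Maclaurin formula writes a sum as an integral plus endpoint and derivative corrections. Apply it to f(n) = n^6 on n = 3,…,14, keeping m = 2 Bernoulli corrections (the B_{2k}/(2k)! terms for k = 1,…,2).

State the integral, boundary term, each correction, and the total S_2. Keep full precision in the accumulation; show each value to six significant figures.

S_2 ≈ 1.90922e+07

The integral term ∫_3^14 x^6 dx = 1.50588e+07.
Boundary: ½(f(3) + f(14)) = ½(729.000 + 7.52954e+06) = 3.76513e+06.
Integral + boundary = 1.88239e+07.
k=1: B_{2}/(2)! × [f^{(1)}(14) − f^{(1)}(3)] = 1/12 × (3.22694e+06 − 1458.00) = 268790.
Partial sum through k=1: 1.90927e+07.
k=2: B_{4}/(4)! × [f^{(3)}(14) − f^{(3)}(3)] = −1/720 × (329280 − 3240.00) = -452.833.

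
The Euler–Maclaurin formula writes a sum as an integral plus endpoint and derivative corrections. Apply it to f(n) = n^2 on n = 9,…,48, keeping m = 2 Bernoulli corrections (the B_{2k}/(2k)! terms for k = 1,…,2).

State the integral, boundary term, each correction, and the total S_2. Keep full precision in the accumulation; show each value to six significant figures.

The integral term ∫_9^48 x^2 dx = 36621.0.
Boundary: ½(f(9) + f(48)) = ½(81.0000 + 2304.00) = 1192.50.
Running total after boundary: 37813.5.
k=1: B_{2}/(2)! × [f^{(1)}(48) − f^{(1)}(9)] = 1/12 × (96.0000 − 18.0000) = 6.50000.
Partial sum through k=1: 37820.0.
k=2: B_{4}/(4)! × [f^{(3)}(48) − f^{(3)}(9)] = −1/720 × (0.00000 − 0.00000) = 0.00000.

S_2 ≈ 37820.0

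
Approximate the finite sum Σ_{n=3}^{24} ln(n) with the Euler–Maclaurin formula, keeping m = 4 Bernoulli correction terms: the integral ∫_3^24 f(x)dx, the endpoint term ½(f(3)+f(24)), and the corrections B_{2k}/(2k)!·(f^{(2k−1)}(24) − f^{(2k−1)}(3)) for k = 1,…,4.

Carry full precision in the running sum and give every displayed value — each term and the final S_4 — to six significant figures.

The integral term ∫_3^24 ln(x) dx = 51.9775.
Endpoint term: (f(3) + f(24))/2 = (1.09861 + 3.17805)/2 = 2.13833.
Integral + boundary = 54.1158.
k=1: B_{2}/(2)! × [f^{(1)}(24) − f^{(1)}(3)] = 1/12 × (0.0416667 − 0.333333) = -0.0243056.
After k=1: 54.0915.
k=2: B_{4}/(4)! × [f^{(3)}(24) − f^{(3)}(3)] = −1/720 × (0.000144676 − 0.0740741) = 0.000102680.
After k=2: 54.0916.
k=3: B_{6}/(6)! × [f^{(5)}(24) − f^{(5)}(3)] = 1/30240 × (3.01408e-06 − 0.0987654) = -3.26595e-06.
After k=3: 54.0916.
k=4: B_{8}/(8)! × [f^{(7)}(24) − f^{(7)}(3)] = −1/1209600 × (1.56983e-07 − 0.329218) = 2.72171e-07.

S_4 ≈ 54.0916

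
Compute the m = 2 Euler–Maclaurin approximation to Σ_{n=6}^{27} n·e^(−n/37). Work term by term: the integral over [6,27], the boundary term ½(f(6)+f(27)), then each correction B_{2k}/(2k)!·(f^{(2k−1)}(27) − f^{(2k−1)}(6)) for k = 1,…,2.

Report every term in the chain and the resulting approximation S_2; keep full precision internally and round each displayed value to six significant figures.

Integral: ∫_6^27 x·e^(−x/37) dx = 211.364.
Boundary: ½(f(6) + f(27)) = ½(5.10182 + 13.0151) = 9.05844.
Running total after boundary: 220.422.
Order-1 term: 1/12 · (0.130281 − 0.712416) = -0.0485113.
Running total after k=1: 220.374.
Order-2 term: −1/720 · (0.000799386 − 0.00176262) = 1.33782e-06.

S_2 ≈ 220.374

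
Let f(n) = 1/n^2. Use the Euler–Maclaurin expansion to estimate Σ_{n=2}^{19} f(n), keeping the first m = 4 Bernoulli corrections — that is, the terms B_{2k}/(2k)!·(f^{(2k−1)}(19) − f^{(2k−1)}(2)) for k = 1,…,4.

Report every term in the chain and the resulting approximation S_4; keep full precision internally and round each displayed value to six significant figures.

S_4 ≈ 0.593642

Integral: ∫_2^19 1/x^2 dx = 0.447368.
Endpoint term: (f(2) + f(19))/2 = (0.250000 + 0.00277008)/2 = 0.126385.
Integral + boundary = 0.573753.
Order-1 term: 1/12 · (-0.000291588 − (-0.250000)) = 0.0208090.
Running total after k=1: 0.594562.
Order-2 term: −1/720 · (-9.69267e-06 − (-0.750000)) = -0.00104165.
Running total after k=2: 0.593521.
Order-3 term: 1/30240 · (-8.05485e-07 − (-5.62500)) = 0.000186012.
Running total after k=3: 0.593707.
Order-4 term: −1/1209600 · (-1.24951e-07 − (-78.7500)) = -6.51042e-05.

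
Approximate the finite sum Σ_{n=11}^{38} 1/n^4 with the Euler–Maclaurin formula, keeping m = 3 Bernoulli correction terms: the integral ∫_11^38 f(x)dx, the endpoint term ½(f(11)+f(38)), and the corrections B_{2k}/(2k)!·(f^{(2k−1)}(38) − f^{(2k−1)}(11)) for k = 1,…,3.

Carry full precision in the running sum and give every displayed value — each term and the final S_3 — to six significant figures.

S_3 ≈ 0.000280811

Integral: ∫_11^38 1/x^4 dx = 0.000244364.
Boundary: ½(f(11) + f(38)) = ½(6.83013e-05 + 4.79585e-07) = 3.43905e-05.
Running total after boundary: 0.000278754.
Correction k=1: B_{2}/2! · (f^{(1)}(38) − f^{(1)}(11)) = 1/12 · (-5.04826e-08 − (-2.48369e-05)) = 2.06553e-06.
After k=1: 0.000280820.
Correction k=2: B_{4}/4! · (f^{(3)}(38) − f^{(3)}(11)) = −1/720 · (-1.04881e-09 − (-6.15790e-06)) = -8.55118e-09.
After k=2: 0.000280811.
Correction k=3: B_{6}/6! · (f^{(5)}(38) − f^{(5)}(11)) = 1/30240 · (-4.06740e-11 − (-2.84994e-06)) = 9.42426e-11.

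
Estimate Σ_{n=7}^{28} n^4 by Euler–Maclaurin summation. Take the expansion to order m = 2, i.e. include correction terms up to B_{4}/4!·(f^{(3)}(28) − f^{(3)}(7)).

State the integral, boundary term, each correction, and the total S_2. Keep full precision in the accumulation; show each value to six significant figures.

Integral: ∫_7^28 x^4 dx = 3.43871e+06.
Boundary: ½(f(7) + f(28)) = ½(2401.00 + 614656) = 308528.
So far: 3.74724e+06.
Correction k=1: B_{2}/2! · (f^{(1)}(28) − f^{(1)}(7)) = 1/12 · (87808.0 − 1372.00) = 7203.00.
After k=1: 3.75444e+06.
Correction k=2: B_{4}/4! · (f^{(3)}(28) − f^{(3)}(7)) = −1/720 · (672.000 − 168.000) = -0.700000.

S_2 ≈ 3.75444e+06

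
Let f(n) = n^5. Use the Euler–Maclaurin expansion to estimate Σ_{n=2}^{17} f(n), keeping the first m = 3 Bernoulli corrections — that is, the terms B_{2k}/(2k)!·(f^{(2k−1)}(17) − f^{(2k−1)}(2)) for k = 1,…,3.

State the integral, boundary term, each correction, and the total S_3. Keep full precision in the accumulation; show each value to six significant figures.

S_3 ≈ 4.76763e+06

∫_2^17 x^5 dx evaluates to 4.02292e+06.
Boundary: ½(f(2) + f(17)) = ½(32.0000 + 1.41986e+06) = 709944.
Running total after boundary: 4.73286e+06.
Correction k=1: B_{2}/2! · (f^{(1)}(17) − f^{(1)}(2)) = 1/12 · (417605 − 80.0000) = 34793.8.
After k=1: 4.76766e+06.
Correction k=2: B_{4}/4! · (f^{(3)}(17) − f^{(3)}(2)) = −1/720 · (17340.0 − 240.000) = -23.7500.
After k=2: 4.76763e+06.
Correction k=3: B_{6}/6! · (f^{(5)}(17) − f^{(5)}(2)) = 1/30240 · (120.000 − 120.000) = 0.00000.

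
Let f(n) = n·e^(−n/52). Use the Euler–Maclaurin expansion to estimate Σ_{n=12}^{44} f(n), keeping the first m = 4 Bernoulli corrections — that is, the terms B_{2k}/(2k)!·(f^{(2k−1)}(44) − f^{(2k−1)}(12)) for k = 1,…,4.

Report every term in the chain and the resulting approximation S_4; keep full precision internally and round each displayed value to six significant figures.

S_4 ≈ 514.455

The integral term ∫_12^44 x·e^(−x/52) dx = 500.297.
½[f(12) + f(44)] = ½[9.52707 + 18.8787] = 14.2029.
Integral + boundary = 514.500.
k=1: B_{2}/(2)! × [f^{(1)}(44) − f^{(1)}(12)] = 1/12 × (0.0660095 − 0.610710) = -0.0453917.
After k=1: 514.455.
k=2: B_{4}/(4)! × [f^{(3)}(44) − f^{(3)}(12)] = −1/720 × (0.000341765 − 0.000813075) = 6.54597e-07.
After k=2: 514.455.
k=3: B_{6}/(6)! × [f^{(5)}(44) − f^{(5)}(12)] = 1/30240 × (2.43757e-07 − 5.17861e-07) = -9.06428e-12.
After k=3: 514.455.
k=4: B_{8}/(8)! × [f^{(7)}(44) − f^{(7)}(12)] = −1/1209600 × (1.33551e-10 − 2.71830e-10) = 1.14318e-16.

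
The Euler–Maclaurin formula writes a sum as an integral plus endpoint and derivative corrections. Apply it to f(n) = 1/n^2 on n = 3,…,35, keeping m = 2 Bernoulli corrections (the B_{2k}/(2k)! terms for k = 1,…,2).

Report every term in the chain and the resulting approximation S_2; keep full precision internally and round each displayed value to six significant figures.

The integral term ∫_3^35 1/x^2 dx = 0.304762.
Boundary: ½(f(3) + f(35)) = ½(0.111111 + 0.000816327) = 0.0559637.
Running total after boundary: 0.360726.
Correction k=1: B_{2}/2! · (f^{(1)}(35) − f^{(1)}(3)) = 1/12 · (-4.66472e-05 − (-0.0740741)) = 0.00616895.
Running total after k=1: 0.366895.
Correction k=2: B_{4}/4! · (f^{(3)}(35) − f^{(3)}(3)) = −1/720 · (-4.56952e-07 − (-0.0987654)) = -0.000137174.

S_2 ≈ 0.366757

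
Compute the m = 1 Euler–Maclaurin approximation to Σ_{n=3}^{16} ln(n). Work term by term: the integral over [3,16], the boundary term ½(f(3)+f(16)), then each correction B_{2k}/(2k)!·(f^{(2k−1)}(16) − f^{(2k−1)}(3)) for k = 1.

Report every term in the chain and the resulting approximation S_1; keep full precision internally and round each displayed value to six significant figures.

∫_3^16 ln(x) dx evaluates to 28.0656.
Boundary: ½(f(3) + f(16)) = ½(1.09861 + 2.77259) = 1.93560.
Integral + boundary = 30.0012.
k=1: B_{2}/(2)! × [f^{(1)}(16) − f^{(1)}(3)] = 1/12 × (0.0625000 − 0.333333) = -0.0225694.

S_1 ≈ 29.9786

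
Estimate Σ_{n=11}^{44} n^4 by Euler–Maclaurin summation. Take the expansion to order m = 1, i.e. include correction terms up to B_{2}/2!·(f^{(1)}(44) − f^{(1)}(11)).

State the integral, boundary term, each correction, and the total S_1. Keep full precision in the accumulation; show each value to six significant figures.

S_1 ≈ 3.48604e+07

Integral: ∫_11^44 x^4 dx = 3.29510e+07.
½[f(11) + f(44)] = ½[14641.0 + 3.74810e+06] = 1.88137e+06.
Running total after boundary: 3.48324e+07.
k=1: B_{2}/(2)! × [f^{(1)}(44) − f^{(1)}(11)] = 1/12 × (340736 − 5324.00) = 27951.0.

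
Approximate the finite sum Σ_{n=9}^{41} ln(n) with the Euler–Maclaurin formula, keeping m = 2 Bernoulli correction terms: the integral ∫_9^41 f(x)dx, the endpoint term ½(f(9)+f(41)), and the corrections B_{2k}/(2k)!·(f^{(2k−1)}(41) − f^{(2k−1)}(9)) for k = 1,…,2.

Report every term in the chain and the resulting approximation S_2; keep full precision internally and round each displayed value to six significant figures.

S_2 ≈ 103.430

Integral: ∫_9^41 ln(x) dx = 100.481.
½[f(9) + f(41)] = ½[2.19722 + 3.71357] = 2.95540.
So far: 103.437.
Order-1 term: 1/12 · (0.0243902 − 0.111111) = -0.00722674.
After k=1: 103.430.
Order-2 term: −1/720 · (2.90187e-05 − 0.00274348) = 3.77009e-06.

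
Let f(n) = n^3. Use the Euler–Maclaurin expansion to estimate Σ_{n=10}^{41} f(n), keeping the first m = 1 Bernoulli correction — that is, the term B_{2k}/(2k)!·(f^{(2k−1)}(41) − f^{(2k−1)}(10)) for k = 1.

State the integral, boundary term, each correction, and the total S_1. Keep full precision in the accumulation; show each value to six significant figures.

S_1 ≈ 739296

∫_10^41 x^3 dx evaluates to 703940.
½[f(10) + f(41)] = ½[1000.00 + 68921.0] = 34960.5.
Integral + boundary = 738901.
k=1: B_{2}/(2)! × [f^{(1)}(41) − f^{(1)}(10)] = 1/12 × (5043.00 − 300.000) = 395.250.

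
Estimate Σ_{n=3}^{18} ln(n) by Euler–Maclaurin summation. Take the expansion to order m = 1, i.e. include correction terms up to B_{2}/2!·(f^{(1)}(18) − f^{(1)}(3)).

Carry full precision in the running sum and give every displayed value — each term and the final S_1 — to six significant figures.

The integral term ∫_3^18 ln(x) dx = 33.7309.
½[f(3) + f(18)] = ½[1.09861 + 2.89037] = 1.99449.
Running total after boundary: 35.7253.
Correction k=1: B_{2}/2! · (f^{(1)}(18) − f^{(1)}(3)) = 1/12 · (0.0555556 − 0.333333) = -0.0231481.

S_1 ≈ 35.7022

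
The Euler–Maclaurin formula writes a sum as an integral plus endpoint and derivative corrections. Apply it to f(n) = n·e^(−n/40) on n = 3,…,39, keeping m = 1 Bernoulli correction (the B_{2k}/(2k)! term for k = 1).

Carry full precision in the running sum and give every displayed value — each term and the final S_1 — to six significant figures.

S_1 ≈ 412.467

The integral term ∫_3^39 x·e^(−x/40) dx = 403.791.
Endpoint term: (f(3) + f(39))/2 = (2.78323 + 14.7105)/2 = 8.74687.
So far: 412.538.
Correction k=1: B_{2}/2! · (f^{(1)}(39) − f^{(1)}(3)) = 1/12 · (0.00942981 − 0.858163) = -0.0707277.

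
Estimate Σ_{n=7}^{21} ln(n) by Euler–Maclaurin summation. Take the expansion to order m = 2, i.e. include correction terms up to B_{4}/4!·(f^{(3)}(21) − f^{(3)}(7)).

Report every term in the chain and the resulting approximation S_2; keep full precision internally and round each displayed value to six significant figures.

Integral: ∫_7^21 ln(x) dx = 36.3136.
Boundary: ½(f(7) + f(21)) = ½(1.94591 + 3.04452) = 2.49522.
Integral + boundary = 38.8088.
k=1: B_{2}/(2)! × [f^{(1)}(21) − f^{(1)}(7)] = 1/12 × (0.0476190 − 0.142857) = -0.00793651.
Partial sum through k=1: 38.8009.
k=2: B_{4}/(4)! × [f^{(3)}(21) − f^{(3)}(7)] = −1/720 × (0.000215959 − 0.00583090) = 7.79853e-06.

S_2 ≈ 38.8009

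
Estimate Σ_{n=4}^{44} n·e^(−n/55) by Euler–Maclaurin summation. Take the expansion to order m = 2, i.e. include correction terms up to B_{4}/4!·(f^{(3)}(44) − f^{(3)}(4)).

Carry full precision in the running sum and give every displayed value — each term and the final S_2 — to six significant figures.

S_2 ≈ 582.462

Integral: ∫_4^44 x·e^(−x/55) dx = 570.781.
Endpoint term: (f(4) + f(44))/2 = (3.71942 + 19.7705)/2 = 11.7449.
So far: 582.526.
Correction k=1: B_{2}/2! · (f^{(1)}(44) − f^{(1)}(4)) = 1/12 · (0.0898658 − 0.862229) = -0.0643636.
Partial sum through k=1: 582.462.
Correction k=2: B_{4}/4! · (f^{(3)}(44) − f^{(3)}(4)) = −1/720 · (0.000326785 − 0.000899814) = 7.95874e-07.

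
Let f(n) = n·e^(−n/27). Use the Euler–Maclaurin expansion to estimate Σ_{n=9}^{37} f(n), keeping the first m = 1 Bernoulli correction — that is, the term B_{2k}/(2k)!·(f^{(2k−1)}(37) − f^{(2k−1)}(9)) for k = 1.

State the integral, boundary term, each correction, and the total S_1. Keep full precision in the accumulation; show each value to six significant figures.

S_1 ≈ 265.410

∫_9^37 x·e^(−x/27) dx evaluates to 257.534.
Boundary: ½(f(9) + f(37)) = ½(6.44878 + 9.39848) = 7.92363.
Integral + boundary = 265.458.
k=1: B_{2}/(2)! × [f^{(1)}(37) − f^{(1)}(9)] = 1/12 × (-0.0940788 − 0.477688) = -0.0476472.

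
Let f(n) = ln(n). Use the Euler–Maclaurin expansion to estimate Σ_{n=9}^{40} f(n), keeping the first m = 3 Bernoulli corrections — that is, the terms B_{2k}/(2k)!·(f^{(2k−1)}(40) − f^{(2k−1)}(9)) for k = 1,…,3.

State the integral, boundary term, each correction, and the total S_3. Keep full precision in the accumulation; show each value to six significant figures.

S_3 ≈ 99.7160

∫_9^40 ln(x) dx evaluates to 96.7802.
Endpoint term: (f(9) + f(40))/2 = (2.19722 + 3.68888)/2 = 2.94305.
Integral + boundary = 99.7232.
Correction k=1: B_{2}/2! · (f^{(1)}(40) − f^{(1)}(9)) = 1/12 · (0.0250000 − 0.111111) = -0.00717593.
Running total after k=1: 99.7160.
Correction k=2: B_{4}/4! · (f^{(3)}(40) − f^{(3)}(9)) = −1/720 · (3.12500e-05 − 0.00274348) = 3.76699e-06.
Running total after k=2: 99.7160.
Correction k=3: B_{6}/6! · (f^{(5)}(40) − f^{(5)}(9)) = 1/30240 · (2.34375e-07 − 0.000406442) = -1.34328e-08.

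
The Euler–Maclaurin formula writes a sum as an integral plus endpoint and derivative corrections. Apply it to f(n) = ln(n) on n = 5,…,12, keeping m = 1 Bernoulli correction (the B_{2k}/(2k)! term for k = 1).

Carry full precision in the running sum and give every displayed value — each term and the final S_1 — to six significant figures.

S_1 ≈ 16.8091

Integral: ∫_5^12 ln(x) dx = 14.7717.
½[f(5) + f(12)] = ½[1.60944 + 2.48491] = 2.04717.
Integral + boundary = 16.8189.
Order-1 term: 1/12 · (0.0833333 − 0.200000) = -0.00972222.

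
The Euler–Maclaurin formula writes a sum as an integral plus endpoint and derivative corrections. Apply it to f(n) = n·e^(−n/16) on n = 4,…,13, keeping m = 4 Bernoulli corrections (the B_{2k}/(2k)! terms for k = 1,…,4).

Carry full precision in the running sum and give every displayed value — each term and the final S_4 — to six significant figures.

∫_4^13 x·e^(−x/16) dx evaluates to 43.3175.
½[f(4) + f(13)] = ½[3.11520 + 5.76872] = 4.44196.
Integral + boundary = 47.7595.
k=1: B_{2}/(2)! × [f^{(1)}(13) − f^{(1)}(4)] = 1/12 × (0.0832026 − 0.584101) = -0.0417415.
After k=1: 47.7177.
k=2: B_{4}/(4)! × [f^{(3)}(13) − f^{(3)}(4)] = −1/720 × (0.00379179 − 0.00836602) = 6.35311e-06.
After k=2: 47.7177.
k=3: B_{6}/(6)! × [f^{(5)}(13) − f^{(5)}(4)] = 1/30240 × (2.83538e-05 − 5.64469e-05) = -9.29006e-10.
After k=3: 47.7177.
k=4: B_{8}/(8)! × [f^{(7)}(13) − f^{(7)}(4)] = −1/1209600 × (1.63656e-07 − 3.13336e-07) = 1.23744e-13.

S_4 ≈ 47.7177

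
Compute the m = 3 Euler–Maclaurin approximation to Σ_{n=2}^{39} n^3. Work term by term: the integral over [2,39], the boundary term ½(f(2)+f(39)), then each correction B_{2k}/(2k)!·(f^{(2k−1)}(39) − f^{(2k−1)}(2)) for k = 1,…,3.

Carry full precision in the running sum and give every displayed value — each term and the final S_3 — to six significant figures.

S_3 ≈ 608399

∫_2^39 x^3 dx evaluates to 578356.
Endpoint term: (f(2) + f(39))/2 = (8.00000 + 59319.0)/2 = 29663.5.
So far: 608020.
Correction k=1: B_{2}/2! · (f^{(1)}(39) − f^{(1)}(2)) = 1/12 · (4563.00 − 12.0000) = 379.250.
Partial sum through k=1: 608399.
Correction k=2: B_{4}/4! · (f^{(3)}(39) − f^{(3)}(2)) = −1/720 · (6.00000 − 6.00000) = 0.00000.
Partial sum through k=2: 608399.
Correction k=3: B_{6}/6! · (f^{(5)}(39) − f^{(5)}(2)) = 1/30240 · (0.00000 − 0.00000) = 0.00000.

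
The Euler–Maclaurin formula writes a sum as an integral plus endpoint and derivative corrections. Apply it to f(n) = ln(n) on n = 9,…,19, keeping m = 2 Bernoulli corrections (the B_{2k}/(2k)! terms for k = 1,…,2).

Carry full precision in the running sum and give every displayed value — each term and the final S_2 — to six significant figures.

S_2 ≈ 28.7353

∫_9^19 ln(x) dx evaluates to 26.1693.
Boundary: ½(f(9) + f(19)) = ½(2.19722 + 2.94444) = 2.57083.
So far: 28.7402.
Correction k=1: B_{2}/2! · (f^{(1)}(19) − f^{(1)}(9)) = 1/12 · (0.0526316 − 0.111111) = -0.00487329.
After k=1: 28.7353.
Correction k=2: B_{4}/4! · (f^{(3)}(19) − f^{(3)}(9)) = −1/720 · (0.000291588 − 0.00274348) = 3.40541e-06.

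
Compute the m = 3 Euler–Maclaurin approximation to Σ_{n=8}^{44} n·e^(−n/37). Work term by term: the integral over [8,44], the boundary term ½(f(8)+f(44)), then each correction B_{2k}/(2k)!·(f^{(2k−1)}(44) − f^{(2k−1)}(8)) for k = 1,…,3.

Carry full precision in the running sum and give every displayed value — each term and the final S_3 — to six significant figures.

S_3 ≈ 438.632

The integral term ∫_8^44 x·e^(−x/37) dx = 428.769.
Endpoint term: (f(8) + f(44))/2 = (6.44449 + 13.3966)/2 = 9.92054.
So far: 438.689.
k=1: B_{2}/(2)! × [f^{(1)}(44) − f^{(1)}(8)] = 1/12 × (-0.0576021 − 0.631386) = -0.0574156.
After k=1: 438.632.
k=2: B_{4}/(4)! × [f^{(3)}(44) − f^{(3)}(8)] = −1/720 × (0.000402728 − 0.00163806) = 1.71574e-06.
After k=2: 438.632.
k=3: B_{6}/(6)! × [f^{(5)}(44) − f^{(5)}(8)] = 1/30240 × (6.19088e-07 − 2.05619e-06) = -4.75232e-11.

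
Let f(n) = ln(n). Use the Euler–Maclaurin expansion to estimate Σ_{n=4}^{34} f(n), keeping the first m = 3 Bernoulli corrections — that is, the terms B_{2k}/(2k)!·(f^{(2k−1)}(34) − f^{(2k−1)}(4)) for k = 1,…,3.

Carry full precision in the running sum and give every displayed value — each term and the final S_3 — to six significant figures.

S_3 ≈ 86.7891

∫_4^34 ln(x) dx evaluates to 84.3511.
Boundary: ½(f(4) + f(34)) = ½(1.38629 + 3.52636) = 2.45633.
So far: 86.8074.
Correction k=1: B_{2}/2! · (f^{(1)}(34) − f^{(1)}(4)) = 1/12 · (0.0294118 − 0.250000) = -0.0183824.
Running total after k=1: 86.7890.
Correction k=2: B_{4}/4! · (f^{(3)}(34) − f^{(3)}(4)) = −1/720 · (5.08854e-05 − 0.0312500) = 4.33321e-05.
Running total after k=2: 86.7891.
Correction k=3: B_{6}/6! · (f^{(5)}(34) − f^{(5)}(4)) = 1/30240 · (5.28222e-07 − 0.0234375) = -7.75032e-07.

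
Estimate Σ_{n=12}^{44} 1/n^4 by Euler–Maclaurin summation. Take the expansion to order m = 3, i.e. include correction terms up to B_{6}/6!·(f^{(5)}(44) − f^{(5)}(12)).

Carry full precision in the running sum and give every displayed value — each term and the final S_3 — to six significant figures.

S_3 ≈ 0.000214567

Integral: ∫_12^44 1/x^4 dx = 0.000188988.
½[f(12) + f(44)] = ½[4.82253e-05 + 2.66802e-07] = 2.42461e-05.
Running total after boundary: 0.000213234.
Correction k=1: B_{2}/2! · (f^{(1)}(44) − f^{(1)}(12)) = 1/12 · (-2.42547e-08 − (-1.60751e-05)) = 1.33757e-06.
After k=1: 0.000214572.
Correction k=2: B_{4}/4! · (f^{(3)}(44) − f^{(3)}(12)) = −1/720 · (-3.75848e-10 − (-3.34898e-06)) = -4.65084e-09.
After k=2: 0.000214567.
Correction k=3: B_{6}/6! · (f^{(5)}(44) − f^{(5)}(12)) = 1/30240 · (-1.08716e-11 − (-1.30238e-06)) = 4.30678e-11.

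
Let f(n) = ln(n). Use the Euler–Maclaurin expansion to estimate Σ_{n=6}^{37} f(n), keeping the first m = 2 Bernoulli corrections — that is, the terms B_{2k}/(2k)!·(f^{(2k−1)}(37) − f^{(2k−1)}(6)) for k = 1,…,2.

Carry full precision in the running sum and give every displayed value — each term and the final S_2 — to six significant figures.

S_2 ≈ 94.5431

The integral term ∫_6^37 ln(x) dx = 91.8534.
Endpoint term: (f(6) + f(37))/2 = (1.79176 + 3.61092)/2 = 2.70134.
So far: 94.5547.
Order-1 term: 1/12 · (0.0270270 − 0.166667) = -0.0116366.
Running total after k=1: 94.5431.
Order-2 term: −1/720 · (3.94843e-05 − 0.00925926) = 1.28052e-05.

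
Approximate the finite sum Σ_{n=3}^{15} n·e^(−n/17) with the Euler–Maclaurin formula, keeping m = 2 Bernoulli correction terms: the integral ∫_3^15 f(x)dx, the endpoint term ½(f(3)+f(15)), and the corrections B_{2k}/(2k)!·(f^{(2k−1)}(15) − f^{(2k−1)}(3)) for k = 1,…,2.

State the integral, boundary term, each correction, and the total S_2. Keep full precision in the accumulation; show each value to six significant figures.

S_2 ≈ 64.1918

Integral: ∫_3^15 x·e^(−x/17) dx = 59.8844.
Boundary: ½(f(3) + f(15)) = ½(2.51467 + 6.20712) = 4.36090.
So far: 64.2453.
Order-1 term: 1/12 · (0.0486833 − 0.690302) = -0.0534682.
Partial sum through k=1: 64.1918.
Order-2 term: −1/720 · (0.00303218 − 0.00818944) = 7.16287e-06.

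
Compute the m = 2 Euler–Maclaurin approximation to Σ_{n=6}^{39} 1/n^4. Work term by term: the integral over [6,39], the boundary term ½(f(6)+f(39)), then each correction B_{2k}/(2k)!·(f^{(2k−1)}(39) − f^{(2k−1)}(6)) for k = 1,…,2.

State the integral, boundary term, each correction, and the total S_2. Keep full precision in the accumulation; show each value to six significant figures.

The integral term ∫_6^39 1/x^4 dx = 0.00153759.
½[f(6) + f(39)] = ½[0.000771605 + 4.32257e-07] = 0.000386019.
Integral + boundary = 0.00192361.
k=1: B_{2}/(2)! × [f^{(1)}(39) − f^{(1)}(6)] = 1/12 × (-4.43340e-08 − (-0.000514403)) = 4.28632e-05.
Running total after k=1: 0.00196647.
k=2: B_{4}/(4)! × [f^{(3)}(39) − f^{(3)}(6)] = −1/720 × (-8.74438e-10 − (-0.000428669)) = -5.95373e-07.

S_2 ≈ 0.00196588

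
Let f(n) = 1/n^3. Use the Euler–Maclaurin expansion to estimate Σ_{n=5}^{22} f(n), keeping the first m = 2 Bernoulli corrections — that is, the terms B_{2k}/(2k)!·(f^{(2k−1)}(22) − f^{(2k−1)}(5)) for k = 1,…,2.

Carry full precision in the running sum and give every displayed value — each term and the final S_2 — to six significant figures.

Integral: ∫_5^22 1/x^3 dx = 0.0189669.
Endpoint term: (f(5) + f(22))/2 = (0.00800000 + 9.39144e-05)/2 = 0.00404696.
So far: 0.0230139.
Order-1 term: 1/12 · (-1.28065e-05 − (-0.00480000)) = 0.000398933.
Partial sum through k=1: 0.0234128.
Order-2 term: −1/720 · (-5.29194e-07 − (-0.00384000)) = -5.33260e-06.

S_2 ≈ 0.0234075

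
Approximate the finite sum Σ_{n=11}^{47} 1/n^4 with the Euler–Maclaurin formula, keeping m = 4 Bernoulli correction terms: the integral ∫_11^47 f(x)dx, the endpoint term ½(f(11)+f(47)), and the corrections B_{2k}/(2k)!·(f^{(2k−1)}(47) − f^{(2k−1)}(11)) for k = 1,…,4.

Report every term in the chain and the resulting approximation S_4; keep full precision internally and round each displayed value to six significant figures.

S_4 ≈ 0.000283541

Integral: ∫_11^47 1/x^4 dx = 0.000247228.
½[f(11) + f(47)] = ½[6.83013e-05 + 2.04931e-07] = 3.42531e-05.
Running total after boundary: 0.000281481.
Order-1 term: 1/12 · (-1.74410e-08 − (-2.48369e-05)) = 2.06828e-06.
Partial sum through k=1: 0.000283549.
Order-2 term: −1/720 · (-2.36862e-10 − (-6.15790e-06)) = -8.55231e-09.
Partial sum through k=2: 0.000283541.
Order-3 term: 1/30240 · (-6.00466e-12 − (-2.84994e-06)) = 9.42437e-11.
Partial sum through k=3: 0.000283541.
Order-4 term: −1/1209600 · (-2.44644e-13 − (-2.11979e-06)) = -1.75247e-12.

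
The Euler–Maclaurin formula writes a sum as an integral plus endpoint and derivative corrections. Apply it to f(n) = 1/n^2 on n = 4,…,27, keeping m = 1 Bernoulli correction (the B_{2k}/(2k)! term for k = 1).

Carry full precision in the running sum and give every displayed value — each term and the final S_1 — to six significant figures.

S_1 ≈ 0.247495

∫_4^27 1/x^2 dx evaluates to 0.212963.
Boundary: ½(f(4) + f(27)) = ½(0.0625000 + 0.00137174) = 0.0319359.
Running total after boundary: 0.244899.
Order-1 term: 1/12 · (-0.000101611 − (-0.0312500)) = 0.00259570.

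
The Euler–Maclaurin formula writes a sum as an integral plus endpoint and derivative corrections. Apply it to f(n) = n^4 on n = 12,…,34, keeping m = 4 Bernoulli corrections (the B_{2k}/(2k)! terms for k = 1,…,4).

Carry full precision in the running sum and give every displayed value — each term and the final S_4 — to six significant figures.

S_4 ≈ 9.72838e+06

The integral term ∫_12^34 x^4 dx = 9.03732e+06.
Boundary: ½(f(12) + f(34)) = ½(20736.0 + 1.33634e+06) = 678536.
Running total after boundary: 9.71585e+06.
k=1: B_{2}/(2)! × [f^{(1)}(34) − f^{(1)}(12)] = 1/12 × (157216 − 6912.00) = 12525.3.
After k=1: 9.72838e+06.
k=2: B_{4}/(4)! × [f^{(3)}(34) − f^{(3)}(12)] = −1/720 × (816.000 − 288.000) = -0.733333.
After k=2: 9.72838e+06.
k=3: B_{6}/(6)! × [f^{(5)}(34) − f^{(5)}(12)] = 1/30240 × (0.00000 − 0.00000) = 0.00000.
After k=3: 9.72838e+06.
k=4: B_{8}/(8)! × [f^{(7)}(34) − f^{(7)}(12)] = −1/1209600 × (0.00000 − 0.00000) = 0.00000.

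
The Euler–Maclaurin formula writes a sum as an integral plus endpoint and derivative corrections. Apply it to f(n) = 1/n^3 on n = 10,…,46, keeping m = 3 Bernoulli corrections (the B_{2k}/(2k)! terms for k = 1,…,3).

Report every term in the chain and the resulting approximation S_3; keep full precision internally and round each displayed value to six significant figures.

S_3 ≈ 0.00529370

Integral: ∫_10^46 1/x^3 dx = 0.00476371.
Boundary: ½(f(10) + f(46)) = ½(0.00100000 + 1.02737e-05) = 0.000505137.
Integral + boundary = 0.00526884.
Correction k=1: B_{2}/2! · (f^{(1)}(46) − f^{(1)}(10)) = 1/12 · (-6.70023e-07 − (-0.000300000)) = 2.49442e-05.
After k=1: 0.00529379.
Correction k=2: B_{4}/4! · (f^{(3)}(46) − f^{(3)}(10)) = −1/720 · (-6.33292e-09 − (-6.00000e-05)) = -8.33245e-08.
After k=2: 0.00529370.
Correction k=3: B_{6}/6! · (f^{(5)}(46) − f^{(5)}(10)) = 1/30240 · (-1.25701e-10 − (-2.52000e-05)) = 8.33329e-10.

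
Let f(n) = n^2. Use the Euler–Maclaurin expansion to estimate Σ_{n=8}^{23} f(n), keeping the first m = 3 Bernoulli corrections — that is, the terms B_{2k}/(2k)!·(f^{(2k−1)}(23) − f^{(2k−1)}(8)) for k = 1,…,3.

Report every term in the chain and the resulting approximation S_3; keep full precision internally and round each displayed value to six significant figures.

The integral term ∫_8^23 x^2 dx = 3885.00.
½[f(8) + f(23)] = ½[64.0000 + 529.000] = 296.500.
Running total after boundary: 4181.50.
k=1: B_{2}/(2)! × [f^{(1)}(23) − f^{(1)}(8)] = 1/12 × (46.0000 − 16.0000) = 2.50000.
Partial sum through k=1: 4184.00.
k=2: B_{4}/(4)! × [f^{(3)}(23) − f^{(3)}(8)] = −1/720 × (0.00000 − 0.00000) = 0.00000.
Partial sum through k=2: 4184.00.
k=3: B_{6}/(6)! × [f^{(5)}(23) − f^{(5)}(8)] = 1/30240 × (0.00000 − 0.00000) = 0.00000.

S_3 ≈ 4184.00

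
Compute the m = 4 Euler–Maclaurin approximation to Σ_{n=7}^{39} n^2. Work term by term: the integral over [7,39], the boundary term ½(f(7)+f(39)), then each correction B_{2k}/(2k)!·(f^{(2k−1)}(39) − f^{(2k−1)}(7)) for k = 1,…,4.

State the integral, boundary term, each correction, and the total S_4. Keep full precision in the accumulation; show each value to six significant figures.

S_4 ≈ 20449.0

The integral term ∫_7^39 x^2 dx = 19658.7.
½[f(7) + f(39)] = ½[49.0000 + 1521.00] = 785.000.
Integral + boundary = 20443.7.
Correction k=1: B_{2}/2! · (f^{(1)}(39) − f^{(1)}(7)) = 1/12 · (78.0000 − 14.0000) = 5.33333.
Running total after k=1: 20449.0.
Correction k=2: B_{4}/4! · (f^{(3)}(39) − f^{(3)}(7)) = −1/720 · (0.00000 − 0.00000) = 0.00000.
Running total after k=2: 20449.0.
Correction k=3: B_{6}/6! · (f^{(5)}(39) − f^{(5)}(7)) = 1/30240 · (0.00000 − 0.00000) = 0.00000.
Running total after k=3: 20449.0.
Correction k=4: B_{8}/8! · (f^{(7)}(39) − f^{(7)}(7)) = −1/1209600 · (0.00000 − 0.00000) = 0.00000.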